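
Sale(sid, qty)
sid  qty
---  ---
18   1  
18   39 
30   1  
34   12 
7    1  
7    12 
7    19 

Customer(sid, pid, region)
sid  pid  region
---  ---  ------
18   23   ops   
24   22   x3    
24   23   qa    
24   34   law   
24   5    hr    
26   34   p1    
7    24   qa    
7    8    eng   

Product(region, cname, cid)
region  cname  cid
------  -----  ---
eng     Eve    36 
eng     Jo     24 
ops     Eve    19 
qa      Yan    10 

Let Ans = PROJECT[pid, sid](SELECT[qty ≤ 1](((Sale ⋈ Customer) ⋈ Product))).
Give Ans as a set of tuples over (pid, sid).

{(23, 18), (24, 7), (8, 7)}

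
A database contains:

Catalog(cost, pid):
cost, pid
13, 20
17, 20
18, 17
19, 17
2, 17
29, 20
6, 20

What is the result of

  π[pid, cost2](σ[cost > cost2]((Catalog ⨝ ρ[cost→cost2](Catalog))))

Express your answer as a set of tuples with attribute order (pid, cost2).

ρ[cost→cost2]: schema becomes (cost2, pid); tuples unchanged.
Catalog ⋈ ρ[cost→cost2](Catalog) (natural join on pid): {(13, 20, 13), (13, 20, 17), (13, 20, 29), (13, 20, 6), (17, 20, 13), (17, 20, 17), (17, 20, 29), (17, 20, 6), (18, 17, 18), (18, 17, 19), (18, 17, 2), (19, 17, 18), (19, 17, 19), (19, 17, 2), (2, 17, 18), (2, 17, 19), (2, 17, 2), (29, 20, 13), (29, 20, 17), (29, 20, 29), (29, 20, 6), (6, 20, 13), (6, 20, 17), (6, 20, 29), (6, 20, 6)}
σ[cost > cost2]: keep tuples satisfying cost > cost2 → {(13, 20, 6), (17, 20, 13), (17, 20, 6), (18, 17, 2), (19, 17, 18), (19, 17, 2), (29, 20, 13), (29, 20, 17), (29, 20, 6)}
π[pid, cost2]: project onto (pid, cost2) (4 duplicate(s) eliminated) → {(17, 18), (17, 2), (20, 13), (20, 17), (20, 6)}

{(17, 18), (17, 2), (20, 13), (20, 17), (20, 6)}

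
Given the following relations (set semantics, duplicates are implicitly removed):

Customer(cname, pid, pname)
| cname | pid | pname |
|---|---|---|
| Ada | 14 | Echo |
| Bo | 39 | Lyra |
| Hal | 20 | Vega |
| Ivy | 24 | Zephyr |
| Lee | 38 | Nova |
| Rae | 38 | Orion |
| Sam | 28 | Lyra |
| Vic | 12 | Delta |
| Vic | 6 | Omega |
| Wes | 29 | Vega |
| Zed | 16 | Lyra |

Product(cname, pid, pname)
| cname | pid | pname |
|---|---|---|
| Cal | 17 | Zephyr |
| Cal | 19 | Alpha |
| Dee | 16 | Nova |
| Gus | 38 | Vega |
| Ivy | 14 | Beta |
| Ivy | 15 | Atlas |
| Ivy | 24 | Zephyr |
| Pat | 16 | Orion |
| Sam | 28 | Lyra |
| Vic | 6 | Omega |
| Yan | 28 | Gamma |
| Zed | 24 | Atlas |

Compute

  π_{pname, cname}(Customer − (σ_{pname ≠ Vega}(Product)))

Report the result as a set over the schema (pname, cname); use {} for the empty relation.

σ[pname ≠ Vega]: keep tuples satisfying pname ≠ Vega → {(Cal, 17, Zephyr), (Cal, 19, Alpha), (Dee, 16, Nova), (Ivy, 14, Beta), (Ivy, 15, Atlas), (Ivy, 24, Zephyr), (Pat, 16, Orion), (Sam, 28, Lyra), (Vic, 6, Omega), (Yan, 28, Gamma), (Zed, 24, Atlas)}
Taking the difference: {(Ada, 14, Echo), (Bo, 39, Lyra), (Hal, 20, Vega), (Lee, 38, Nova), (Rae, 38, Orion), (Vic, 12, Delta), (Wes, 29, Vega), (Zed, 16, Lyra)}
π_{pname, cname} gives {(Delta, Vic), (Echo, Ada), (Lyra, Bo), (Lyra, Zed), (Nova, Lee), (Orion, Rae), (Vega, Hal), (Vega, Wes)}.

{(Delta, Vic), (Echo, Ada), (Lyra, Bo), (Lyra, Zed), (Nova, Lee), (Orion, Rae), (Vega, Hal), (Vega, Wes)}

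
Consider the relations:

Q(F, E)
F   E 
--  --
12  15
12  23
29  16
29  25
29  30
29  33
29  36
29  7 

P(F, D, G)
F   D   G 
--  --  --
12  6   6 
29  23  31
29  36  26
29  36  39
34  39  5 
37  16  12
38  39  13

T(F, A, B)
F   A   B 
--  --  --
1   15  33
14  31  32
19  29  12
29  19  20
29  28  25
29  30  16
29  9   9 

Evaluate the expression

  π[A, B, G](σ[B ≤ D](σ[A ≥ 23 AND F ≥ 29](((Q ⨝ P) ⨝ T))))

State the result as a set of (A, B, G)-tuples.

{(28, 25, 26), (28, 25, 39), (30, 16, 26), (30, 16, 31), (30, 16, 39)}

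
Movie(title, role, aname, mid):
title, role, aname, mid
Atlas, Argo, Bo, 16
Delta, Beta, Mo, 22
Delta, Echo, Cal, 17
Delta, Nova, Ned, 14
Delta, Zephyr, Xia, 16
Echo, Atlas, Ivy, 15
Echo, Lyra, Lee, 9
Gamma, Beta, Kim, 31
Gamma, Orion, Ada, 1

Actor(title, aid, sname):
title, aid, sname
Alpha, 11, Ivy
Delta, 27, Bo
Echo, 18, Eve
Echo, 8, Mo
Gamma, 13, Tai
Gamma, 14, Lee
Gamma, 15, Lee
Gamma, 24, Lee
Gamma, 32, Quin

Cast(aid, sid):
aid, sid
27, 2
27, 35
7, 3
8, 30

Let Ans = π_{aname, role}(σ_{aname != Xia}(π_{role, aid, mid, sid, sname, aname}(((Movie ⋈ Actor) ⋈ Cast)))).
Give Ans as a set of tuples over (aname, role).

{(Cal, Echo), (Ivy, Atlas), (Lee, Lyra), (Mo, Beta), (Ned, Nova)}

Joining Movie and Actor on title yields {(Delta, Beta, Mo, 22, 27, Bo), (Delta, Echo, Cal, 17, 27, Bo), (Delta, Nova, Ned, 14, 27, Bo), (Delta, Zephyr, Xia, 16, 27, Bo), (Echo, Atlas, Ivy, 15, 18, Eve), (Echo, Atlas, Ivy, 15, 8, Mo), (Echo, Lyra, Lee, 9, 18, Eve), (Echo, Lyra, Lee, 9, 8, Mo), (Gamma, Beta, Kim, 31, 13, Tai), (Gamma, Beta, Kim, 31, 14, Lee), (Gamma, Beta, Kim, 31, 15, Lee), (Gamma, Beta, Kim, 31, 24, Lee), (Gamma, Beta, Kim, 31, 32, Quin), (Gamma, Orion, Ada, 1, 13, Tai), (Gamma, Orion, Ada, 1, 14, Lee), (Gamma, Orion, Ada, 1, 15, Lee), (Gamma, Orion, Ada, 1, 24, Lee), (Gamma, Orion, Ada, 1, 32, Quin)}.
Joining (Movie ⋈ Actor) and Cast on aid yields {(Delta, Beta, Mo, 22, 27, Bo, 2), (Delta, Beta, Mo, 22, 27, Bo, 35), (Delta, Echo, Cal, 17, 27, Bo, 2), (Delta, Echo, Cal, 17, 27, Bo, 35), (Delta, Nova, Ned, 14, 27, Bo, 2), (Delta, Nova, Ned, 14, 27, Bo, 35), (Delta, Zephyr, Xia, 16, 27, Bo, 2), (Delta, Zephyr, Xia, 16, 27, Bo, 35), (Echo, Atlas, Ivy, 15, 8, Mo, 30), (Echo, Lyra, Lee, 9, 8, Mo, 30)}.
Keep only column(s) role, aid, mid, sid, sname, aname: {(Atlas, 8, 15, 30, Mo, Ivy), (Beta, 27, 22, 2, Bo, Mo), (Beta, 27, 22, 35, Bo, Mo), (Echo, 27, 17, 2, Bo, Cal), (Echo, 27, 17, 35, Bo, Cal), (Lyra, 8, 9, 30, Mo, Lee), (Nova, 27, 14, 2, Bo, Ned), (Nova, 27, 14, 35, Bo, Ned), (Zephyr, 27, 16, 2, Bo, Xia), (Zephyr, 27, 16, 35, Bo, Xia)}
Filtering on aname != Xia leaves {(Atlas, 8, 15, 30, Mo, Ivy), (Beta, 27, 22, 2, Bo, Mo), (Beta, 27, 22, 35, Bo, Mo), (Echo, 27, 17, 2, Bo, Cal), (Echo, 27, 17, 35, Bo, Cal), (Lyra, 8, 9, 30, Mo, Lee), (Nova, 27, 14, 2, Bo, Ned), (Nova, 27, 14, 35, Bo, Ned)}.
Keep only column(s) aname, role (3 duplicate(s) eliminated): {(Cal, Echo), (Ivy, Atlas), (Lee, Lyra), (Mo, Beta), (Ned, Nova)}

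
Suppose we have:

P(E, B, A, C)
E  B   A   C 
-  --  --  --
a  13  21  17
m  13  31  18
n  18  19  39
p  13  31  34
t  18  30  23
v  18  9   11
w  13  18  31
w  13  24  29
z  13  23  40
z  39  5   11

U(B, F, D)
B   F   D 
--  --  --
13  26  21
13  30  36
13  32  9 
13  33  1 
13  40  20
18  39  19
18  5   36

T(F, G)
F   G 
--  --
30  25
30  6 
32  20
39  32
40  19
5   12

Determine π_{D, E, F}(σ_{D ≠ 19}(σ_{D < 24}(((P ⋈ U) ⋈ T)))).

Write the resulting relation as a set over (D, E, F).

{(20, a, 40), (20, m, 40), (20, p, 40), (20, w, 40), (20, z, 40), (9, a, 32), (9, m, 32), (9, p, 32), (9, w, 32), (9, z, 32)}

Joining P and U on B yields {(a, 13, 21, 17, 26, 21), (a, 13, 21, 17, 30, 36), (a, 13, 21, 17, 32, 9), (a, 13, 21, 17, 33, 1), (a, 13, 21, 17, 40, 20), (m, 13, 31, 18, 26, 21), (m, 13, 31, 18, 30, 36), (m, 13, 31, 18, 32, 9), (m, 13, 31, 18, 33, 1), (m, 13, 31, 18, 40, 20), (n, 18, 19, 39, 39, 19), (n, 18, 19, 39, 5, 36), (p, 13, 31, 34, 26, 21), (p, 13, 31, 34, 30, 36), (p, 13, 31, 34, 32, 9), (p, 13, 31, 34, 33, 1), (p, 13, 31, 34, 40, 20), (t, 18, 30, 23, 39, 19), (t, 18, 30, 23, 5, 36), (v, 18, 9, 11, 39, 19), (v, 18, 9, 11, 5, 36), (w, 13, 18, 31, 26, 21), (w, 13, 18, 31, 30, 36), (w, 13, 18, 31, 32, 9), (w, 13, 18, 31, 33, 1), (w, 13, 18, 31, 40, 20), (w, 13, 24, 29, 26, 21), (w, 13, 24, 29, 30, 36), (w, 13, 24, 29, 32, 9), (w, 13, 24, 29, 33, 1), (w, 13, 24, 29, 40, 20), (z, 13, 23, 40, 26, 21), (z, 13, 23, 40, 30, 36), (z, 13, 23, 40, 32, 9), (z, 13, 23, 40, 33, 1), (z, 13, 23, 40, 40, 20)}.
Joining (P ⋈ U) and T on F yields {(a, 13, 21, 17, 30, 36, 25), (a, 13, 21, 17, 30, 36, 6), (a, 13, 21, 17, 32, 9, 20), (a, 13, 21, 17, 40, 20, 19), (m, 13, 31, 18, 30, 36, 25), (m, 13, 31, 18, 30, 36, 6), (m, 13, 31, 18, 32, 9, 20), (m, 13, 31, 18, 40, 20, 19), (n, 18, 19, 39, 39, 19, 32), (n, 18, 19, 39, 5, 36, 12), (p, 13, 31, 34, 30, 36, 25), (p, 13, 31, 34, 30, 36, 6), (p, 13, 31, 34, 32, 9, 20), (p, 13, 31, 34, 40, 20, 19), (t, 18, 30, 23, 39, 19, 32), (t, 18, 30, 23, 5, 36, 12), (v, 18, 9, 11, 39, 19, 32), (v, 18, 9, 11, 5, 36, 12), (w, 13, 18, 31, 30, 36, 25), (w, 13, 18, 31, 30, 36, 6), (w, 13, 18, 31, 32, 9, 20), (w, 13, 18, 31, 40, 20, 19), (w, 13, 24, 29, 30, 36, 25), (w, 13, 24, 29, 30, 36, 6), (w, 13, 24, 29, 32, 9, 20), (w, 13, 24, 29, 40, 20, 19), (z, 13, 23, 40, 30, 36, 25), (z, 13, 23, 40, 30, 36, 6), (z, 13, 23, 40, 32, 9, 20), (z, 13, 23, 40, 40, 20, 19)}.
Filtering on D < 24 leaves {(a, 13, 21, 17, 32, 9, 20), (a, 13, 21, 17, 40, 20, 19), (m, 13, 31, 18, 32, 9, 20), (m, 13, 31, 18, 40, 20, 19), (n, 18, 19, 39, 39, 19, 32), (p, 13, 31, 34, 32, 9, 20), (p, 13, 31, 34, 40, 20, 19), (t, 18, 30, 23, 39, 19, 32), (v, 18, 9, 11, 39, 19, 32), (w, 13, 18, 31, 32, 9, 20), (w, 13, 18, 31, 40, 20, 19), (w, 13, 24, 29, 32, 9, 20), (w, 13, 24, 29, 40, 20, 19), (z, 13, 23, 40, 32, 9, 20), (z, 13, 23, 40, 40, 20, 19)}.
Filtering on D ≠ 19 leaves {(a, 13, 21, 17, 32, 9, 20), (a, 13, 21, 17, 40, 20, 19), (m, 13, 31, 18, 32, 9, 20), (m, 13, 31, 18, 40, 20, 19), (p, 13, 31, 34, 32, 9, 20), (p, 13, 31, 34, 40, 20, 19), (w, 13, 18, 31, 32, 9, 20), (w, 13, 18, 31, 40, 20, 19), (w, 13, 24, 29, 32, 9, 20), (w, 13, 24, 29, 40, 20, 19), (z, 13, 23, 40, 32, 9, 20), (z, 13, 23, 40, 40, 20, 19)}.
Projecting to D, E, F (2 duplicate(s) eliminated): {(20, a, 40), (20, m, 40), (20, p, 40), (20, w, 40), (20, z, 40), (9, a, 32), (9, m, 32), (9, p, 32), (9, w, 32), (9, z, 32)}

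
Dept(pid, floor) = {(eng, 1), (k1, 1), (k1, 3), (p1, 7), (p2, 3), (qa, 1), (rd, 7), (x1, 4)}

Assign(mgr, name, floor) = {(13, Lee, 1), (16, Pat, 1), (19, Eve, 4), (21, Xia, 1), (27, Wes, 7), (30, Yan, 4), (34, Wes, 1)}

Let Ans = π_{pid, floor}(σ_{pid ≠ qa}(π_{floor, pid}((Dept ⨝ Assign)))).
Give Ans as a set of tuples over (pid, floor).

{(eng, 1), (k1, 1), (p1, 7), (rd, 7), (x1, 4)}

Joining Dept and Assign on floor yields {(eng, 1, 13, Lee), (eng, 1, 16, Pat), (eng, 1, 21, Xia), (eng, 1, 34, Wes), (k1, 1, 13, Lee), (k1, 1, 16, Pat), (k1, 1, 21, Xia), (k1, 1, 34, Wes), (p1, 7, 27, Wes), (qa, 1, 13, Lee), (qa, 1, 16, Pat), (qa, 1, 21, Xia), (qa, 1, 34, Wes), (rd, 7, 27, Wes), (x1, 4, 19, Eve), (x1, 4, 30, Yan)}.
Projecting to floor, pid (10 duplicate(s) eliminated): {(1, eng), (1, k1), (1, qa), (4, x1), (7, p1), (7, rd)}
Filtering on pid ≠ qa leaves {(1, eng), (1, k1), (4, x1), (7, p1), (7, rd)}.
Projecting to pid, floor: {(eng, 1), (k1, 1), (p1, 7), (rd, 7), (x1, 4)}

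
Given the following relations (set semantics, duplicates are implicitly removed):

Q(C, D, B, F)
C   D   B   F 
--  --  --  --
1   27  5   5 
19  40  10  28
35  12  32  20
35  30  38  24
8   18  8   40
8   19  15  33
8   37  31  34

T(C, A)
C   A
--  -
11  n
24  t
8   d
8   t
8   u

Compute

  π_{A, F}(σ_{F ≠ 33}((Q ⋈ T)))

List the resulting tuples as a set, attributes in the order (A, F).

{(d, 34), (d, 40), (t, 34), (t, 40), (u, 34), (u, 40)}

Natural join on C: {(8, 18, 8, 40, d), (8, 18, 8, 40, t), (8, 18, 8, 40, u), (8, 19, 15, 33, d), (8, 19, 15, 33, t), (8, 19, 15, 33, u), (8, 37, 31, 34, d), (8, 37, 31, 34, t), (8, 37, 31, 34, u)}
Apply σ_{F ≠ 33}; surviving tuples: {(8, 18, 8, 40, d), (8, 18, 8, 40, t), (8, 18, 8, 40, u), (8, 37, 31, 34, d), (8, 37, 31, 34, t), (8, 37, 31, 34, u)}
Keep only column(s) A, F: {(d, 34), (d, 40), (t, 34), (t, 40), (u, 34), (u, 40)}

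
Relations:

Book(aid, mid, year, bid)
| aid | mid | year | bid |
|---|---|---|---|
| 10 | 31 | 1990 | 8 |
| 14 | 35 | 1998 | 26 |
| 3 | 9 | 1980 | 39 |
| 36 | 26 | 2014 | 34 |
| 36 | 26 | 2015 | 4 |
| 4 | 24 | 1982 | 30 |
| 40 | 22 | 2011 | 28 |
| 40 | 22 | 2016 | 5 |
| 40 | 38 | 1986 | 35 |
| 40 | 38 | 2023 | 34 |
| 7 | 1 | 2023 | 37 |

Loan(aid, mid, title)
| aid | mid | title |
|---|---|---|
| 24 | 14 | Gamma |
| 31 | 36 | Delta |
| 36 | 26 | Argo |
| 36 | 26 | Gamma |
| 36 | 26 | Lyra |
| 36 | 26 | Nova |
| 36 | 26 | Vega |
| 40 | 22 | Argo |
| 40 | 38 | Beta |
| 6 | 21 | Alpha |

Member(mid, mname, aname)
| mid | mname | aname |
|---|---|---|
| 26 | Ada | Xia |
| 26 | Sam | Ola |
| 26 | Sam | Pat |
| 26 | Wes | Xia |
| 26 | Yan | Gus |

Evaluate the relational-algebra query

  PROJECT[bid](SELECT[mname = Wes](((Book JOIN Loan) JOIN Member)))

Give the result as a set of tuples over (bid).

{34, 4}

Natural join on aid, mid: {(36, 26, 2014, 34, Argo), (36, 26, 2014, 34, Gamma), (36, 26, 2014, 34, Lyra), (36, 26, 2014, 34, Nova), (36, 26, 2014, 34, Vega), (36, 26, 2015, 4, Argo), (36, 26, 2015, 4, Gamma), (36, 26, 2015, 4, Lyra), (36, 26, 2015, 4, Nova), (36, 26, 2015, 4, Vega), (40, 22, 2011, 28, Argo), (40, 22, 2016, 5, Argo), (40, 38, 1986, 35, Beta), (40, 38, 2023, 34, Beta)}
Natural join on mid: {(36, 26, 2014, 34, Argo, Ada, Xia), (36, 26, 2014, 34, Argo, Sam, Ola), (36, 26, 2014, 34, Argo, Sam, Pat), (36, 26, 2014, 34, Argo, Wes, Xia), (36, 26, 2014, 34, Argo, Yan, Gus), (36, 26, 2014, 34, Gamma, Ada, Xia), (36, 26, 2014, 34, Gamma, Sam, Ola), (36, 26, 2014, 34, Gamma, Sam, Pat), (36, 26, 2014, 34, Gamma, Wes, Xia), (36, 26, 2014, 34, Gamma, Yan, Gus), (36, 26, 2014, 34, Lyra, Ada, Xia), (36, 26, 2014, 34, Lyra, Sam, Ola), (36, 26, 2014, 34, Lyra, Sam, Pat), (36, 26, 2014, 34, Lyra, Wes, Xia), (36, 26, 2014, 34, Lyra, Yan, Gus), (36, 26, 2014, 34, Nova, Ada, Xia), (36, 26, 2014, 34, Nova, Sam, Ola), (36, 26, 2014, 34, Nova, Sam, Pat), (36, 26, 2014, 34, Nova, Wes, Xia), (36, 26, 2014, 34, Nova, Yan, Gus), (36, 26, 2014, 34, Vega, Ada, Xia), (36, 26, 2014, 34, Vega, Sam, Ola), (36, 26, 2014, 34, Vega, Sam, Pat), (36, 26, 2014, 34, Vega, Wes, Xia), (36, 26, 2014, 34, Vega, Yan, Gus), (36, 26, 2015, 4, Argo, Ada, Xia), (36, 26, 2015, 4, Argo, Sam, Ola), (36, 26, 2015, 4, Argo, Sam, Pat), (36, 26, 2015, 4, Argo, Wes, Xia), (36, 26, 2015, 4, Argo, Yan, Gus), (36, 26, 2015, 4, Gamma, Ada, Xia), (36, 26, 2015, 4, Gamma, Sam, Ola), (36, 26, 2015, 4, Gamma, Sam, Pat), (36, 26, 2015, 4, Gamma, Wes, Xia), (36, 26, 2015, 4, Gamma, Yan, Gus), (36, 26, 2015, 4, Lyra, Ada, Xia), (36, 26, 2015, 4, Lyra, Sam, Ola), (36, 26, 2015, 4, Lyra, Sam, Pat), (36, 26, 2015, 4, Lyra, Wes, Xia), (36, 26, 2015, 4, Lyra, Yan, Gus), (36, 26, 2015, 4, Nova, Ada, Xia), (36, 26, 2015, 4, Nova, Sam, Ola), (36, 26, 2015, 4, Nova, Sam, Pat), (36, 26, 2015, 4, Nova, Wes, Xia), (36, 26, 2015, 4, Nova, Yan, Gus), (36, 26, 2015, 4, Vega, Ada, Xia), (36, 26, 2015, 4, Vega, Sam, Ola), (36, 26, 2015, 4, Vega, Sam, Pat), (36, 26, 2015, 4, Vega, Wes, Xia), (36, 26, 2015, 4, Vega, Yan, Gus)}
Selection mname = Wes: {(36, 26, 2014, 34, Argo, Wes, Xia), (36, 26, 2014, 34, Gamma, Wes, Xia), (36, 26, 2014, 34, Lyra, Wes, Xia), (36, 26, 2014, 34, Nova, Wes, Xia), (36, 26, 2014, 34, Vega, Wes, Xia), (36, 26, 2015, 4, Argo, Wes, Xia), (36, 26, 2015, 4, Gamma, Wes, Xia), (36, 26, 2015, 4, Lyra, Wes, Xia), (36, 26, 2015, 4, Nova, Wes, Xia), (36, 26, 2015, 4, Vega, Wes, Xia)}
π[bid]: project onto (bid) (8 duplicate(s) eliminated) → {34, 4}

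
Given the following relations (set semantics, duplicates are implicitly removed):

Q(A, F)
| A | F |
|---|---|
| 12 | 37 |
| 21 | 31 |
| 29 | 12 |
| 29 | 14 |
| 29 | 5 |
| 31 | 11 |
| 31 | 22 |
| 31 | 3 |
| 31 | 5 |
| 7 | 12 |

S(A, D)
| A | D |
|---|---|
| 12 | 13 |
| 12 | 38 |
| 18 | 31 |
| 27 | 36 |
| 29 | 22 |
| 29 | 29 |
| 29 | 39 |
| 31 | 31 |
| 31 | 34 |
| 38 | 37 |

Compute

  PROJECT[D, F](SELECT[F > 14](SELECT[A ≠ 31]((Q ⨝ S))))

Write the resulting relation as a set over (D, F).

Natural join on A: {(12, 37, 13), (12, 37, 38), (29, 12, 22), (29, 12, 29), (29, 12, 39), (29, 14, 22), (29, 14, 29), (29, 14, 39), (29, 5, 22), (29, 5, 29), (29, 5, 39), (31, 11, 31), (31, 11, 34), (31, 22, 31), (31, 22, 34), (31, 3, 31), (31, 3, 34), (31, 5, 31), (31, 5, 34)}
Selection A ≠ 31: {(12, 37, 13), (12, 37, 38), (29, 12, 22), (29, 12, 29), (29, 12, 39), (29, 14, 22), (29, 14, 29), (29, 14, 39), (29, 5, 22), (29, 5, 29), (29, 5, 39)}
Selection F > 14: {(12, 37, 13), (12, 37, 38)}
π[D, F]: project onto (D, F) → {(13, 37), (38, 37)}

{(13, 37), (38, 37)}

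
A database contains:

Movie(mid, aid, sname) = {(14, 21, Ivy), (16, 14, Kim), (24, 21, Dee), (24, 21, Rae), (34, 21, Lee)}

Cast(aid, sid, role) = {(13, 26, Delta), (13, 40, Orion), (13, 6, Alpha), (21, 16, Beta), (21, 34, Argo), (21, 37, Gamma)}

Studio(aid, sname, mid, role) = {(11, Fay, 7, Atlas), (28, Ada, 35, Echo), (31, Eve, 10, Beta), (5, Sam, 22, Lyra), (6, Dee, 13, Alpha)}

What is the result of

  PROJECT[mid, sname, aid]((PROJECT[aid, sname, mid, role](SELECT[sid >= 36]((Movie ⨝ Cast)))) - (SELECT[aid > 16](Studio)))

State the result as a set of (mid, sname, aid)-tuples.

Natural join on aid: {(14, 21, Ivy, 16, Beta), (14, 21, Ivy, 34, Argo), (14, 21, Ivy, 37, Gamma), (24, 21, Dee, 16, Beta), (24, 21, Dee, 34, Argo), (24, 21, Dee, 37, Gamma), (24, 21, Rae, 16, Beta), (24, 21, Rae, 34, Argo), (24, 21, Rae, 37, Gamma), (34, 21, Lee, 16, Beta), (34, 21, Lee, 34, Argo), (34, 21, Lee, 37, Gamma)}
Apply σ_{sid >= 36}; surviving tuples: {(14, 21, Ivy, 37, Gamma), (24, 21, Dee, 37, Gamma), (24, 21, Rae, 37, Gamma), (34, 21, Lee, 37, Gamma)}
Projecting to aid, sname, mid, role: {(21, Dee, 24, Gamma), (21, Ivy, 14, Gamma), (21, Lee, 34, Gamma), (21, Rae, 24, Gamma)}
Apply σ_{aid > 16}; surviving tuples: {(28, Ada, 35, Echo), (31, Eve, 10, Beta)}
Set difference of the two operands is {(21, Dee, 24, Gamma), (21, Ivy, 14, Gamma), (21, Lee, 34, Gamma), (21, Rae, 24, Gamma)}.
Projecting to mid, sname, aid: {(14, Ivy, 21), (24, Dee, 21), (24, Rae, 21), (34, Lee, 21)}

{(14, Ivy, 21), (24, Dee, 21), (24, Rae, 21), (34, Lee, 21)}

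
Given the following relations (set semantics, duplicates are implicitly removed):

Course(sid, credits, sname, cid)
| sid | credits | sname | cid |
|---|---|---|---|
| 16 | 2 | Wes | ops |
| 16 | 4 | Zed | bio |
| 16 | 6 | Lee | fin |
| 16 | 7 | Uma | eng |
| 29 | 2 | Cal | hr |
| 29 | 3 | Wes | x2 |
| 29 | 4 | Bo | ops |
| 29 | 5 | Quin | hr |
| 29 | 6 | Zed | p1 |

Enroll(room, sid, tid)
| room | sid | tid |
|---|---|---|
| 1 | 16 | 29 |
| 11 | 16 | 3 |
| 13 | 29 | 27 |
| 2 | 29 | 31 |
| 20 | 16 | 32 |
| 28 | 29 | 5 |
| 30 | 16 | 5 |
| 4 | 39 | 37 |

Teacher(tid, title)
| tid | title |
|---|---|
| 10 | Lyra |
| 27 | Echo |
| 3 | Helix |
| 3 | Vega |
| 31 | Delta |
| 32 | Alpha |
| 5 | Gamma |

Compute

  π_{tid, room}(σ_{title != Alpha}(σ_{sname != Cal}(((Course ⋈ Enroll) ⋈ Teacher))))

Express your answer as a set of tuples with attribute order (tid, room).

{(27, 13), (3, 11), (31, 2), (5, 28), (5, 30)}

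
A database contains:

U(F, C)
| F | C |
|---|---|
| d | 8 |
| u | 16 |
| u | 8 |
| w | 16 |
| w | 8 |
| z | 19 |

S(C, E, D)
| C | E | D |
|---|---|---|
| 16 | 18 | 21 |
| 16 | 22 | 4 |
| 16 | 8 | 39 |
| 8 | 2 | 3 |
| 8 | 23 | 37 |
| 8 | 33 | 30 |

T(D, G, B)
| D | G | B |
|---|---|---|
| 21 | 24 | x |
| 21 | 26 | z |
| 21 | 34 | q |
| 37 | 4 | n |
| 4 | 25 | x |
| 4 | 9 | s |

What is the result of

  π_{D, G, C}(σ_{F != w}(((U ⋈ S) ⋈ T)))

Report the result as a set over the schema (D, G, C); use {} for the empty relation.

{(21, 24, 16), (21, 26, 16), (21, 34, 16), (37, 4, 8), (4, 25, 16), (4, 9, 16)}

U ⋈ S (natural join on C): {(d, 8, 2, 3), (d, 8, 23, 37), (d, 8, 33, 30), (u, 16, 18, 21), (u, 16, 22, 4), (u, 16, 8, 39), (u, 8, 2, 3), (u, 8, 23, 37), (u, 8, 33, 30), (w, 16, 18, 21), (w, 16, 22, 4), (w, 16, 8, 39), (w, 8, 2, 3), (w, 8, 23, 37), (w, 8, 33, 30)}
(U ⋈ S) ⋈ T (natural join on D): {(d, 8, 23, 37, 4, n), (u, 16, 18, 21, 24, x), (u, 16, 18, 21, 26, z), (u, 16, 18, 21, 34, q), (u, 16, 22, 4, 25, x), (u, 16, 22, 4, 9, s), (u, 8, 23, 37, 4, n), (w, 16, 18, 21, 24, x), (w, 16, 18, 21, 26, z), (w, 16, 18, 21, 34, q), (w, 16, 22, 4, 25, x), (w, 16, 22, 4, 9, s), (w, 8, 23, 37, 4, n)}
Apply σ_{F != w}; surviving tuples: {(d, 8, 23, 37, 4, n), (u, 16, 18, 21, 24, x), (u, 16, 18, 21, 26, z), (u, 16, 18, 21, 34, q), (u, 16, 22, 4, 25, x), (u, 16, 22, 4, 9, s), (u, 8, 23, 37, 4, n)}
π_{D, G, C} gives {(21, 24, 16), (21, 26, 16), (21, 34, 16), (37, 4, 8), (4, 25, 16), (4, 9, 16)} (1 duplicate(s) eliminated).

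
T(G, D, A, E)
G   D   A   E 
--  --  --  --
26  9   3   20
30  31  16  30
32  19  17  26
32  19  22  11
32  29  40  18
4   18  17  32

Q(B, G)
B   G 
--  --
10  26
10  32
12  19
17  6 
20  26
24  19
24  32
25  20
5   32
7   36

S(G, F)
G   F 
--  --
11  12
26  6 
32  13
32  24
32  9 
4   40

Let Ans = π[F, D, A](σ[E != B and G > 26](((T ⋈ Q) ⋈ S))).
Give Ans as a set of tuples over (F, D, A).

Natural join on G: {(26, 9, 3, 20, 10), (26, 9, 3, 20, 20), (32, 19, 17, 26, 10), (32, 19, 17, 26, 24), (32, 19, 17, 26, 5), (32, 19, 22, 11, 10), (32, 19, 22, 11, 24), (32, 19, 22, 11, 5), (32, 29, 40, 18, 10), (32, 29, 40, 18, 24), (32, 29, 40, 18, 5)}
Natural join on G: {(26, 9, 3, 20, 10, 6), (26, 9, 3, 20, 20, 6), (32, 19, 17, 26, 10, 13), (32, 19, 17, 26, 10, 24), (32, 19, 17, 26, 10, 9), (32, 19, 17, 26, 24, 13), (32, 19, 17, 26, 24, 24), (32, 19, 17, 26, 24, 9), (32, 19, 17, 26, 5, 13), (32, 19, 17, 26, 5, 24), (32, 19, 17, 26, 5, 9), (32, 19, 22, 11, 10, 13), (32, 19, 22, 11, 10, 24), (32, 19, 22, 11, 10, 9), (32, 19, 22, 11, 24, 13), (32, 19, 22, 11, 24, 24), (32, 19, 22, 11, 24, 9), (32, 19, 22, 11, 5, 13), (32, 19, 22, 11, 5, 24), (32, 19, 22, 11, 5, 9), (32, 29, 40, 18, 10, 13), (32, 29, 40, 18, 10, 24), (32, 29, 40, 18, 10, 9), (32, 29, 40, 18, 24, 13), (32, 29, 40, 18, 24, 24), (32, 29, 40, 18, 24, 9), (32, 29, 40, 18, 5, 13), (32, 29, 40, 18, 5, 24), (32, 29, 40, 18, 5, 9)}
Selection E != B and G > 26: {(32, 19, 17, 26, 10, 13), (32, 19, 17, 26, 10, 24), (32, 19, 17, 26, 10, 9), (32, 19, 17, 26, 24, 13), (32, 19, 17, 26, 24, 24), (32, 19, 17, 26, 24, 9), (32, 19, 17, 26, 5, 13), (32, 19, 17, 26, 5, 24), (32, 19, 17, 26, 5, 9), (32, 19, 22, 11, 10, 13), (32, 19, 22, 11, 10, 24), (32, 19, 22, 11, 10, 9), (32, 19, 22, 11, 24, 13), (32, 19, 22, 11, 24, 24), (32, 19, 22, 11, 24, 9), (32, 19, 22, 11, 5, 13), (32, 19, 22, 11, 5, 24), (32, 19, 22, 11, 5, 9), (32, 29, 40, 18, 10, 13), (32, 29, 40, 18, 10, 24), (32, 29, 40, 18, 10, 9), (32, 29, 40, 18, 24, 13), (32, 29, 40, 18, 24, 24), (32, 29, 40, 18, 24, 9), (32, 29, 40, 18, 5, 13), (32, 29, 40, 18, 5, 24), (32, 29, 40, 18, 5, 9)}
π[F, D, A]: project onto (F, D, A) (18 duplicate(s) eliminated) → {(13, 19, 17), (13, 19, 22), (13, 29, 40), (24, 19, 17), (24, 19, 22), (24, 29, 40), (9, 19, 17), (9, 19, 22), (9, 29, 40)}

{(13, 19, 17), (13, 19, 22), (13, 29, 40), (24, 19, 17), (24, 19, 22), (24, 29, 40), (9, 19, 17), (9, 19, 22), (9, 29, 40)}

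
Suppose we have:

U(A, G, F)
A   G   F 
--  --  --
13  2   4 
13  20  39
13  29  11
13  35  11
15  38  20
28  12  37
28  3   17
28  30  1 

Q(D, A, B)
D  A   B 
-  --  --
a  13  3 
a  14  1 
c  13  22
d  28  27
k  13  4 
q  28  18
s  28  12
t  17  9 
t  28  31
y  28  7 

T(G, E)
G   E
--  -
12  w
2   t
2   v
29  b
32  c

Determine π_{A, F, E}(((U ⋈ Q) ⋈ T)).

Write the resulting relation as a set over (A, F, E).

{(13, 11, b), (13, 4, t), (13, 4, v), (28, 37, w)}

U ⋈ Q (natural join on A): {(13, 2, 4, a, 3), (13, 2, 4, c, 22), (13, 2, 4, k, 4), (13, 20, 39, a, 3), (13, 20, 39, c, 22), (13, 20, 39, k, 4), (13, 29, 11, a, 3), (13, 29, 11, c, 22), (13, 29, 11, k, 4), (13, 35, 11, a, 3), (13, 35, 11, c, 22), (13, 35, 11, k, 4), (28, 12, 37, d, 27), (28, 12, 37, q, 18), (28, 12, 37, s, 12), (28, 12, 37, t, 31), (28, 12, 37, y, 7), (28, 3, 17, d, 27), (28, 3, 17, q, 18), (28, 3, 17, s, 12), (28, 3, 17, t, 31), (28, 3, 17, y, 7), (28, 30, 1, d, 27), (28, 30, 1, q, 18), (28, 30, 1, s, 12), (28, 30, 1, t, 31), (28, 30, 1, y, 7)}
(U ⋈ Q) ⋈ T (natural join on G): {(13, 2, 4, a, 3, t), (13, 2, 4, a, 3, v), (13, 2, 4, c, 22, t), (13, 2, 4, c, 22, v), (13, 2, 4, k, 4, t), (13, 2, 4, k, 4, v), (13, 29, 11, a, 3, b), (13, 29, 11, c, 22, b), (13, 29, 11, k, 4, b), (28, 12, 37, d, 27, w), (28, 12, 37, q, 18, w), (28, 12, 37, s, 12, w), (28, 12, 37, t, 31, w), (28, 12, 37, y, 7, w)}
Projecting to A, F, E (10 duplicate(s) eliminated): {(13, 11, b), (13, 4, t), (13, 4, v), (28, 37, w)}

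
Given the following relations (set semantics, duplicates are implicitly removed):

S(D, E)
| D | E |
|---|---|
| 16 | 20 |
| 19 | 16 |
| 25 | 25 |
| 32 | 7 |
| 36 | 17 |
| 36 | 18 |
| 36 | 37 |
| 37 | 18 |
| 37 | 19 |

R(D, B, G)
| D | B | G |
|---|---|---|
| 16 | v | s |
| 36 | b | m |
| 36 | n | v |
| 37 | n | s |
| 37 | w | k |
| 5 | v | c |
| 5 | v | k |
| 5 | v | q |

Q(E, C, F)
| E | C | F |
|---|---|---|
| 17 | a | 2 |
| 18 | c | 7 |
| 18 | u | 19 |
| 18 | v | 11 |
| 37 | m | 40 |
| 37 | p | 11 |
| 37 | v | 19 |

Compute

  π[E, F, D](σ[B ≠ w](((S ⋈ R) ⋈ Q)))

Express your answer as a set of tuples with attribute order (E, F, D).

Joining S and R on D yields {(16, 20, v, s), (36, 17, b, m), (36, 17, n, v), (36, 18, b, m), (36, 18, n, v), (36, 37, b, m), (36, 37, n, v), (37, 18, n, s), (37, 18, w, k), (37, 19, n, s), (37, 19, w, k)}.
Joining (S ⋈ R) and Q on E yields {(36, 17, b, m, a, 2), (36, 17, n, v, a, 2), (36, 18, b, m, c, 7), (36, 18, b, m, u, 19), (36, 18, b, m, v, 11), (36, 18, n, v, c, 7), (36, 18, n, v, u, 19), (36, 18, n, v, v, 11), (36, 37, b, m, m, 40), (36, 37, b, m, p, 11), (36, 37, b, m, v, 19), (36, 37, n, v, m, 40), (36, 37, n, v, p, 11), (36, 37, n, v, v, 19), (37, 18, n, s, c, 7), (37, 18, n, s, u, 19), (37, 18, n, s, v, 11), (37, 18, w, k, c, 7), (37, 18, w, k, u, 19), (37, 18, w, k, v, 11)}.
Apply σ_{B ≠ w}; surviving tuples: {(36, 17, b, m, a, 2), (36, 17, n, v, a, 2), (36, 18, b, m, c, 7), (36, 18, b, m, u, 19), (36, 18, b, m, v, 11), (36, 18, n, v, c, 7), (36, 18, n, v, u, 19), (36, 18, n, v, v, 11), (36, 37, b, m, m, 40), (36, 37, b, m, p, 11), (36, 37, b, m, v, 19), (36, 37, n, v, m, 40), (36, 37, n, v, p, 11), (36, 37, n, v, v, 19), (37, 18, n, s, c, 7), (37, 18, n, s, u, 19), (37, 18, n, s, v, 11)}
π_{E, F, D} gives {(17, 2, 36), (18, 11, 36), (18, 11, 37), (18, 19, 36), (18, 19, 37), (18, 7, 36), (18, 7, 37), (37, 11, 36), (37, 19, 36), (37, 40, 36)} (7 duplicate(s) eliminated).

{(17, 2, 36), (18, 11, 36), (18, 11, 37), (18, 19, 36), (18, 19, 37), (18, 7, 36), (18, 7, 37), (37, 11, 36), (37, 19, 36), (37, 40, 36)}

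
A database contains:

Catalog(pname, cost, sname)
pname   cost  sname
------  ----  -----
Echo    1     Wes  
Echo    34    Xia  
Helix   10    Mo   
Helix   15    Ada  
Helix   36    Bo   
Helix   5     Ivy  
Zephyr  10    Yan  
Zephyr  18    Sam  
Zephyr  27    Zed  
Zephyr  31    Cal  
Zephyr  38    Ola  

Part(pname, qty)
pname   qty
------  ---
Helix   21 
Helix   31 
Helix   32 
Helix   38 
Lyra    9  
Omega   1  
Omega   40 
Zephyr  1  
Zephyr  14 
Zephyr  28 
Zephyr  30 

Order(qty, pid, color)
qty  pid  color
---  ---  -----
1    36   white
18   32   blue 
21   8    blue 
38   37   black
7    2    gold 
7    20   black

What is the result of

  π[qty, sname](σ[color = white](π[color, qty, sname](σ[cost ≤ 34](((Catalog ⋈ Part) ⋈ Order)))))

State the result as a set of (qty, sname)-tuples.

{(1, Cal), (1, Sam), (1, Yan), (1, Zed)}

Catalog ⋈ Part (natural join on pname): {(Helix, 10, Mo, 21), (Helix, 10, Mo, 31), (Helix, 10, Mo, 32), (Helix, 10, Mo, 38), (Helix, 15, Ada, 21), (Helix, 15, Ada, 31), (Helix, 15, Ada, 32), (Helix, 15, Ada, 38), (Helix, 36, Bo, 21), (Helix, 36, Bo, 31), (Helix, 36, Bo, 32), (Helix, 36, Bo, 38), (Helix, 5, Ivy, 21), (Helix, 5, Ivy, 31), (Helix, 5, Ivy, 32), (Helix, 5, Ivy, 38), (Zephyr, 10, Yan, 1), (Zephyr, 10, Yan, 14), (Zephyr, 10, Yan, 28), (Zephyr, 10, Yan, 30), (Zephyr, 18, Sam, 1), (Zephyr, 18, Sam, 14), (Zephyr, 18, Sam, 28), (Zephyr, 18, Sam, 30), (Zephyr, 27, Zed, 1), (Zephyr, 27, Zed, 14), (Zephyr, 27, Zed, 28), (Zephyr, 27, Zed, 30), (Zephyr, 31, Cal, 1), (Zephyr, 31, Cal, 14), (Zephyr, 31, Cal, 28), (Zephyr, 31, Cal, 30), (Zephyr, 38, Ola, 1), (Zephyr, 38, Ola, 14), (Zephyr, 38, Ola, 28), (Zephyr, 38, Ola, 30)}
(Catalog ⋈ Part) ⋈ Order (natural join on qty): {(Helix, 10, Mo, 21, 8, blue), (Helix, 10, Mo, 38, 37, black), (Helix, 15, Ada, 21, 8, blue), (Helix, 15, Ada, 38, 37, black), (Helix, 36, Bo, 21, 8, blue), (Helix, 36, Bo, 38, 37, black), (Helix, 5, Ivy, 21, 8, blue), (Helix, 5, Ivy, 38, 37, black), (Zephyr, 10, Yan, 1, 36, white), (Zephyr, 18, Sam, 1, 36, white), (Zephyr, 27, Zed, 1, 36, white), (Zephyr, 31, Cal, 1, 36, white), (Zephyr, 38, Ola, 1, 36, white)}
Selection cost ≤ 34: {(Helix, 10, Mo, 21, 8, blue), (Helix, 10, Mo, 38, 37, black), (Helix, 15, Ada, 21, 8, blue), (Helix, 15, Ada, 38, 37, black), (Helix, 5, Ivy, 21, 8, blue), (Helix, 5, Ivy, 38, 37, black), (Zephyr, 10, Yan, 1, 36, white), (Zephyr, 18, Sam, 1, 36, white), (Zephyr, 27, Zed, 1, 36, white), (Zephyr, 31, Cal, 1, 36, white)}
π[color, qty, sname]: project onto (color, qty, sname) → {(black, 38, Ada), (black, 38, Ivy), (black, 38, Mo), (blue, 21, Ada), (blue, 21, Ivy), (blue, 21, Mo), (white, 1, Cal), (white, 1, Sam), (white, 1, Yan), (white, 1, Zed)}
Selection color = white: {(white, 1, Cal), (white, 1, Sam), (white, 1, Yan), (white, 1, Zed)}
π[qty, sname]: project onto (qty, sname) → {(1, Cal), (1, Sam), (1, Yan), (1, Zed)}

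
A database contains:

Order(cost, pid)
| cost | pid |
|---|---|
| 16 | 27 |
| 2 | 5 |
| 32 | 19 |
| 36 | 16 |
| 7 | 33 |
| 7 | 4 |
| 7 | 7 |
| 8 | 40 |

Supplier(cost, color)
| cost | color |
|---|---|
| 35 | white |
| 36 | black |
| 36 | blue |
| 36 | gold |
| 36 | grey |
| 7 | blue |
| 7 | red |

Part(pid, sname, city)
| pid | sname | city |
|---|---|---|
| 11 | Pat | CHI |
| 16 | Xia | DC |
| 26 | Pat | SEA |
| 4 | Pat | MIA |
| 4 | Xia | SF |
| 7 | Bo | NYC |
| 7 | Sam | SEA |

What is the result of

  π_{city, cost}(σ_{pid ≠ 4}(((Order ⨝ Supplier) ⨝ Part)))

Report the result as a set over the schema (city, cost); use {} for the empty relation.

{(DC, 36), (NYC, 7), (SEA, 7)}

Natural join on cost: {(36, 16, black), (36, 16, blue), (36, 16, gold), (36, 16, grey), (7, 33, blue), (7, 33, red), (7, 4, blue), (7, 4, red), (7, 7, blue), (7, 7, red)}
Natural join on pid: {(36, 16, black, Xia, DC), (36, 16, blue, Xia, DC), (36, 16, gold, Xia, DC), (36, 16, grey, Xia, DC), (7, 4, blue, Pat, MIA), (7, 4, blue, Xia, SF), (7, 4, red, Pat, MIA), (7, 4, red, Xia, SF), (7, 7, blue, Bo, NYC), (7, 7, blue, Sam, SEA), (7, 7, red, Bo, NYC), (7, 7, red, Sam, SEA)}
Apply σ_{pid ≠ 4}; surviving tuples: {(36, 16, black, Xia, DC), (36, 16, blue, Xia, DC), (36, 16, gold, Xia, DC), (36, 16, grey, Xia, DC), (7, 7, blue, Bo, NYC), (7, 7, blue, Sam, SEA), (7, 7, red, Bo, NYC), (7, 7, red, Sam, SEA)}
Keep only column(s) city, cost (5 duplicate(s) eliminated): {(DC, 36), (NYC, 7), (SEA, 7)}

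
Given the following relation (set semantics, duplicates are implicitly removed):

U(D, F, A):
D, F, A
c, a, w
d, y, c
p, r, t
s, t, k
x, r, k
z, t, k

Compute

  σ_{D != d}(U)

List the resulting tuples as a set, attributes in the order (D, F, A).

{(c, a, w), (p, r, t), (s, t, k), (x, r, k), (z, t, k)}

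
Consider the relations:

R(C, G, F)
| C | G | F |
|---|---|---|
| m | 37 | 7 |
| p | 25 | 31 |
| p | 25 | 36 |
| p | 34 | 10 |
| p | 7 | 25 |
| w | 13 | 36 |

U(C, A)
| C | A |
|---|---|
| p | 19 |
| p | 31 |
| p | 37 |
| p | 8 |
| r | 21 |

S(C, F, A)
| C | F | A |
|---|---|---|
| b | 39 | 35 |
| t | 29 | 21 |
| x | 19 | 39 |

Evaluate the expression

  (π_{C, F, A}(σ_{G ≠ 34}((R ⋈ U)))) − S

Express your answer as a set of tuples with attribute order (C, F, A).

Natural join on C: {(p, 25, 31, 19), (p, 25, 31, 31), (p, 25, 31, 37), (p, 25, 31, 8), (p, 25, 36, 19), (p, 25, 36, 31), (p, 25, 36, 37), (p, 25, 36, 8), (p, 34, 10, 19), (p, 34, 10, 31), (p, 34, 10, 37), (p, 34, 10, 8), (p, 7, 25, 19), (p, 7, 25, 31), (p, 7, 25, 37), (p, 7, 25, 8)}
Filtering on G ≠ 34 leaves {(p, 25, 31, 19), (p, 25, 31, 31), (p, 25, 31, 37), (p, 25, 31, 8), (p, 25, 36, 19), (p, 25, 36, 31), (p, 25, 36, 37), (p, 25, 36, 8), (p, 7, 25, 19), (p, 7, 25, 31), (p, 7, 25, 37), (p, 7, 25, 8)}.
Keep only column(s) C, F, A: {(p, 25, 19), (p, 25, 31), (p, 25, 37), (p, 25, 8), (p, 31, 19), (p, 31, 31), (p, 31, 37), (p, 31, 8), (p, 36, 19), (p, 36, 31), (p, 36, 37), (p, 36, 8)}
Set difference of the two operands is {(p, 25, 19), (p, 25, 31), (p, 25, 37), (p, 25, 8), (p, 31, 19), (p, 31, 31), (p, 31, 37), (p, 31, 8), (p, 36, 19), (p, 36, 31), (p, 36, 37), (p, 36, 8)}.

{(p, 25, 19), (p, 25, 31), (p, 25, 37), (p, 25, 8), (p, 31, 19), (p, 31, 31), (p, 31, 37), (p, 31, 8), (p, 36, 19), (p, 36, 31), (p, 36, 37), (p, 36, 8)}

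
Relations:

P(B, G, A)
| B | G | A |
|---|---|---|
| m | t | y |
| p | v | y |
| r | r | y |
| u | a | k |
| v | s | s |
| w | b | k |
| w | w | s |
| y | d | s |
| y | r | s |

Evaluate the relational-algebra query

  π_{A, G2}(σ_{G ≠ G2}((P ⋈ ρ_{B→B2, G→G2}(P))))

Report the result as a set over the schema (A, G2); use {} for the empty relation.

{(k, a), (k, b), (s, d), (s, r), (s, s), (s, w), (y, r), (y, t), (y, v)}

ρ[B→B2, G→G2]: schema becomes (B2, G2, A); tuples unchanged.
Natural join on A: {(m, t, y, m, t), (m, t, y, p, v), (m, t, y, r, r), (p, v, y, m, t), (p, v, y, p, v), (p, v, y, r, r), (r, r, y, m, t), (r, r, y, p, v), (r, r, y, r, r), (u, a, k, u, a), (u, a, k, w, b), (v, s, s, v, s), (v, s, s, w, w), (v, s, s, y, d), (v, s, s, y, r), (w, b, k, u, a), (w, b, k, w, b), (w, w, s, v, s), (w, w, s, w, w), (w, w, s, y, d), (w, w, s, y, r), (y, d, s, v, s), (y, d, s, w, w), (y, d, s, y, d), (y, d, s, y, r), (y, r, s, v, s), (y, r, s, w, w), (y, r, s, y, d), (y, r, s, y, r)}
σ[G ≠ G2]: keep tuples satisfying G ≠ G2 → {(m, t, y, p, v), (m, t, y, r, r), (p, v, y, m, t), (p, v, y, r, r), (r, r, y, m, t), (r, r, y, p, v), (u, a, k, w, b), (v, s, s, w, w), (v, s, s, y, d), (v, s, s, y, r), (w, b, k, u, a), (w, w, s, v, s), (w, w, s, y, d), (w, w, s, y, r), (y, d, s, v, s), (y, d, s, w, w), (y, d, s, y, r), (y, r, s, v, s), (y, r, s, w, w), (y, r, s, y, d)}
π_{A, G2} gives {(k, a), (k, b), (s, d), (s, r), (s, s), (s, w), (y, r), (y, t), (y, v)} (11 duplicate(s) eliminated).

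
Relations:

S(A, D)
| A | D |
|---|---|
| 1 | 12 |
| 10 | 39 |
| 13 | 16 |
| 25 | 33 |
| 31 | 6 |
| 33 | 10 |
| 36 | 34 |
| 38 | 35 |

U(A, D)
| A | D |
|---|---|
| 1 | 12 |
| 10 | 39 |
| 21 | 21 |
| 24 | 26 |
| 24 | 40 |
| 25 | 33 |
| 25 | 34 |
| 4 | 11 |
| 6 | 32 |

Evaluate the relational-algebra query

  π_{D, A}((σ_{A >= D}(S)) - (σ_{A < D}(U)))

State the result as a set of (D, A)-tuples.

{(10, 33), (34, 36), (35, 38), (6, 31)}

Apply σ_{A >= D}; surviving tuples: {(31, 6), (33, 10), (36, 34), (38, 35)}
Apply σ_{A < D}; surviving tuples: {(1, 12), (10, 39), (24, 26), (24, 40), (25, 33), (25, 34), (4, 11), (6, 32)}
Taking the difference: {(31, 6), (33, 10), (36, 34), (38, 35)}
π[D, A]: project onto (D, A) → {(10, 33), (34, 36), (35, 38), (6, 31)}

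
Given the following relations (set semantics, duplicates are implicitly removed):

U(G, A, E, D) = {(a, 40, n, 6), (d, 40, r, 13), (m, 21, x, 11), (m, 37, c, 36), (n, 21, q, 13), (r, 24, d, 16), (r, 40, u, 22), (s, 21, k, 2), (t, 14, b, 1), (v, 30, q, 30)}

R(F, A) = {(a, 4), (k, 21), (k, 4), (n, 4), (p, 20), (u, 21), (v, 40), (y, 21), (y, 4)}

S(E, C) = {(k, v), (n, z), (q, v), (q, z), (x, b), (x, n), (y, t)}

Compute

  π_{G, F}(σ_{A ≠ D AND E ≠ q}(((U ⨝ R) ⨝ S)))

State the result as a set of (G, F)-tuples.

Natural join on A: {(a, 40, n, 6, v), (d, 40, r, 13, v), (m, 21, x, 11, k), (m, 21, x, 11, u), (m, 21, x, 11, y), (n, 21, q, 13, k), (n, 21, q, 13, u), (n, 21, q, 13, y), (r, 40, u, 22, v), (s, 21, k, 2, k), (s, 21, k, 2, u), (s, 21, k, 2, y)}
Natural join on E: {(a, 40, n, 6, v, z), (m, 21, x, 11, k, b), (m, 21, x, 11, k, n), (m, 21, x, 11, u, b), (m, 21, x, 11, u, n), (m, 21, x, 11, y, b), (m, 21, x, 11, y, n), (n, 21, q, 13, k, v), (n, 21, q, 13, k, z), (n, 21, q, 13, u, v), (n, 21, q, 13, u, z), (n, 21, q, 13, y, v), (n, 21, q, 13, y, z), (s, 21, k, 2, k, v), (s, 21, k, 2, u, v), (s, 21, k, 2, y, v)}
Filtering on A ≠ D AND E ≠ q leaves {(a, 40, n, 6, v, z), (m, 21, x, 11, k, b), (m, 21, x, 11, k, n), (m, 21, x, 11, u, b), (m, 21, x, 11, u, n), (m, 21, x, 11, y, b), (m, 21, x, 11, y, n), (s, 21, k, 2, k, v), (s, 21, k, 2, u, v), (s, 21, k, 2, y, v)}.
Keep only column(s) G, F (3 duplicate(s) eliminated): {(a, v), (m, k), (m, u), (m, y), (s, k), (s, u), (s, y)}

{(a, v), (m, k), (m, u), (m, y), (s, k), (s, u), (s, y)}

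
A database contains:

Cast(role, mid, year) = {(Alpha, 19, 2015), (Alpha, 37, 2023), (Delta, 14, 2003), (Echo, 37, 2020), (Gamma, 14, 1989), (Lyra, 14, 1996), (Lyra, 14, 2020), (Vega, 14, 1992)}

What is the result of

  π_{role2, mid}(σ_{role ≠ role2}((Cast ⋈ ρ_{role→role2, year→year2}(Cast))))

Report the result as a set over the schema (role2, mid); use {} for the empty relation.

ρ[role→role2, year→year2]: schema becomes (role2, mid, year2); tuples unchanged.
Joining Cast and ρ_{role→role2, year→year2}(Cast) on mid yields {(Alpha, 19, 2015, Alpha, 2015), (Alpha, 37, 2023, Alpha, 2023), (Alpha, 37, 2023, Echo, 2020), (Delta, 14, 2003, Delta, 2003), (Delta, 14, 2003, Gamma, 1989), (Delta, 14, 2003, Lyra, 1996), (Delta, 14, 2003, Lyra, 2020), (Delta, 14, 2003, Vega, 1992), (Echo, 37, 2020, Alpha, 2023), (Echo, 37, 2020, Echo, 2020), (Gamma, 14, 1989, Delta, 2003), (Gamma, 14, 1989, Gamma, 1989), (Gamma, 14, 1989, Lyra, 1996), (Gamma, 14, 1989, Lyra, 2020), (Gamma, 14, 1989, Vega, 1992), (Lyra, 14, 1996, Delta, 2003), (Lyra, 14, 1996, Gamma, 1989), (Lyra, 14, 1996, Lyra, 1996), (Lyra, 14, 1996, Lyra, 2020), (Lyra, 14, 1996, Vega, 1992), (Lyra, 14, 2020, Delta, 2003), (Lyra, 14, 2020, Gamma, 1989), (Lyra, 14, 2020, Lyra, 1996), (Lyra, 14, 2020, Lyra, 2020), (Lyra, 14, 2020, Vega, 1992), (Vega, 14, 1992, Delta, 2003), (Vega, 14, 1992, Gamma, 1989), (Vega, 14, 1992, Lyra, 1996), (Vega, 14, 1992, Lyra, 2020), (Vega, 14, 1992, Vega, 1992)}.
σ[role ≠ role2]: keep tuples satisfying role ≠ role2 → {(Alpha, 37, 2023, Echo, 2020), (Delta, 14, 2003, Gamma, 1989), (Delta, 14, 2003, Lyra, 1996), (Delta, 14, 2003, Lyra, 2020), (Delta, 14, 2003, Vega, 1992), (Echo, 37, 2020, Alpha, 2023), (Gamma, 14, 1989, Delta, 2003), (Gamma, 14, 1989, Lyra, 1996), (Gamma, 14, 1989, Lyra, 2020), (Gamma, 14, 1989, Vega, 1992), (Lyra, 14, 1996, Delta, 2003), (Lyra, 14, 1996, Gamma, 1989), (Lyra, 14, 1996, Vega, 1992), (Lyra, 14, 2020, Delta, 2003), (Lyra, 14, 2020, Gamma, 1989), (Lyra, 14, 2020, Vega, 1992), (Vega, 14, 1992, Delta, 2003), (Vega, 14, 1992, Gamma, 1989), (Vega, 14, 1992, Lyra, 1996), (Vega, 14, 1992, Lyra, 2020)}
Keep only column(s) role2, mid (14 duplicate(s) eliminated): {(Alpha, 37), (Delta, 14), (Echo, 37), (Gamma, 14), (Lyra, 14), (Vega, 14)}

{(Alpha, 37), (Delta, 14), (Echo, 37), (Gamma, 14), (Lyra, 14), (Vega, 14)}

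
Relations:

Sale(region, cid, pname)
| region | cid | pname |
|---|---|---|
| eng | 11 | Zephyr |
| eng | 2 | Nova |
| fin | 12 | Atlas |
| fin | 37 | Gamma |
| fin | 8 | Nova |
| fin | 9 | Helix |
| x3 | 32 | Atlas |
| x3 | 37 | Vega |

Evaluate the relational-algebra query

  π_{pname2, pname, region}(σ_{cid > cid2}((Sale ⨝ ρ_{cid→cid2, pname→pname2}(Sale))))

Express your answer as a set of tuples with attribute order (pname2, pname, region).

{(Atlas, Gamma, fin), (Atlas, Vega, x3), (Helix, Atlas, fin), (Helix, Gamma, fin), (Nova, Atlas, fin), (Nova, Gamma, fin), (Nova, Helix, fin), (Nova, Zephyr, eng)}

ρ[cid→cid2, pname→pname2]: schema becomes (region, cid2, pname2); tuples unchanged.
Joining Sale and ρ_{cid→cid2, pname→pname2}(Sale) on region yields {(eng, 11, Zephyr, 11, Zephyr), (eng, 11, Zephyr, 2, Nova), (eng, 2, Nova, 11, Zephyr), (eng, 2, Nova, 2, Nova), (fin, 12, Atlas, 12, Atlas), (fin, 12, Atlas, 37, Gamma), (fin, 12, Atlas, 8, Nova), (fin, 12, Atlas, 9, Helix), (fin, 37, Gamma, 12, Atlas), (fin, 37, Gamma, 37, Gamma), (fin, 37, Gamma, 8, Nova), (fin, 37, Gamma, 9, Helix), (fin, 8, Nova, 12, Atlas), (fin, 8, Nova, 37, Gamma), (fin, 8, Nova, 8, Nova), (fin, 8, Nova, 9, Helix), (fin, 9, Helix, 12, Atlas), (fin, 9, Helix, 37, Gamma), (fin, 9, Helix, 8, Nova), (fin, 9, Helix, 9, Helix), (x3, 32, Atlas, 32, Atlas), (x3, 32, Atlas, 37, Vega), (x3, 37, Vega, 32, Atlas), (x3, 37, Vega, 37, Vega)}.
Filtering on cid > cid2 leaves {(eng, 11, Zephyr, 2, Nova), (fin, 12, Atlas, 8, Nova), (fin, 12, Atlas, 9, Helix), (fin, 37, Gamma, 12, Atlas), (fin, 37, Gamma, 8, Nova), (fin, 37, Gamma, 9, Helix), (fin, 9, Helix, 8, Nova), (x3, 37, Vega, 32, Atlas)}.
Projecting to pname2, pname, region: {(Atlas, Gamma, fin), (Atlas, Vega, x3), (Helix, Atlas, fin), (Helix, Gamma, fin), (Nova, Atlas, fin), (Nova, Gamma, fin), (Nova, Helix, fin), (Nova, Zephyr, eng)}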